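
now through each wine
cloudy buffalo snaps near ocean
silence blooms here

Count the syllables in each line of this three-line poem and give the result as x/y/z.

Line 1: now(1) + through(1) + each(1) + wine(1) = 4
Line 2: cloudy(2) + buffalo(3) + snaps(1) + near(1) + ocean(2) = 9
Line 3: silence(2) + blooms(1) + here(1) = 4

4/9/4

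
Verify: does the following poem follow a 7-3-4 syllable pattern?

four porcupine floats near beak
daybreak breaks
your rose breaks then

Line 1: four(1) + porcupine(3) + floats(1) + near(1) + beak(1) = 7 ✓
Line 2: daybreak(2) + breaks(1) = 3 ✓
Line 3: your(1) + rose(1) + breaks(1) + then(1) = 4 ✓

Yes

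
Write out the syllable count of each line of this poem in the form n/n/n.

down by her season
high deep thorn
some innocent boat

Line 1: "down by her season": 1+1+1+2 = 5
Line 2: "high deep thorn": 1+1+1 = 3
Line 3: "some innocent boat": 1+3+1 = 5

5/3/5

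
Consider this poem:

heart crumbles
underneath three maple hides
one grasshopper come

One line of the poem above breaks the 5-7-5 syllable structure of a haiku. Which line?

The first line

Line 1: heart (1), crumbles (2) → 3 (expected 5)
Line 2: underneath (3), three (1), maple (2), hides (1) → 7 ✓
Line 3: one (1), grasshopper (3), come (1) → 5 ✓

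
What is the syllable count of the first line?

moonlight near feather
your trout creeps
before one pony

5

The first line: "moonlight near feather": 2+1+2 = 5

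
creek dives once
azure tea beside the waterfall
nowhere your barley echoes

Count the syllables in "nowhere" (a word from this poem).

2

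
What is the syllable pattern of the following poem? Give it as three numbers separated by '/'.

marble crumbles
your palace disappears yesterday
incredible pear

4/9/5

Line 1: marble (2), crumbles (2) → 4
Line 2: your (1), palace (2), disappears (3), yesterday (3) → 9
Line 3: incredible (4), pear (1) → 5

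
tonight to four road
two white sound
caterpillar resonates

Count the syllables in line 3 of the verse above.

7

Line 3: caterpillar(4) + resonates(3) = 7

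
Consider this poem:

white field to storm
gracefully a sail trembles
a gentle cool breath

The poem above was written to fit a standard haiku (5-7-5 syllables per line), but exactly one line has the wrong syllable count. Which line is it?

Line 1

Line 1: white(1) + field(1) + to(1) + storm(1) = 4 (expected 5)
Line 2: gracefully(3) + a(1) + sail(1) + trembles(2) = 7 ✓
Line 3: a(1) + gentle(2) + cool(1) + breath(1) = 5 ✓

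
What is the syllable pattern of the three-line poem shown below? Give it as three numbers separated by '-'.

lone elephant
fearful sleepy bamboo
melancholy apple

Line 1: lone(1) + elephant(3) = 4
Line 2: fearful(2) + sleepy(2) + bamboo(2) = 6
Line 3: melancholy(4) + apple(2) = 6

4-6-6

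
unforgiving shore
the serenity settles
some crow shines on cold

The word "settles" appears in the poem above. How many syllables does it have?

2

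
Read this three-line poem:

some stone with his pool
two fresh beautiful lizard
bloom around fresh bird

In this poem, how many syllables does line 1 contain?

5

Line 1: "some stone with his pool": 1+1+1+1+1 = 5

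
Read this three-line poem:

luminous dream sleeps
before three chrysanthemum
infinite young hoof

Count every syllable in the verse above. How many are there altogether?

Line 1: "luminous dream sleeps": 3+1+1 = 5
Line 2: "before three chrysanthemum": 2+1+4 = 7
Line 3: "infinite young hoof": 3+1+1 = 5
Total: 5 + 7 + 5 = 17

17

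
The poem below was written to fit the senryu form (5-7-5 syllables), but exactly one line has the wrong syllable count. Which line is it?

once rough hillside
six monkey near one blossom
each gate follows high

The first line

Line 1: once(1) + rough(1) + hillside(2) = 4 (expected 5)
Line 2: six(1) + monkey(2) + near(1) + one(1) + blossom(2) = 7 ✓
Line 3: each(1) + gate(1) + follows(2) + high(1) = 5 ✓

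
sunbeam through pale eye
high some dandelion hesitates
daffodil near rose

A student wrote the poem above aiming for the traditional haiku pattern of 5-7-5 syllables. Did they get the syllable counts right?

Line 1: sunbeam(2) + through(1) + pale(1) + eye(1) = 5 ✓
Line 2: high(1) + some(1) + dandelion(4) + hesitates(3) = 9 (expected 7)
Line 3: daffodil(3) + near(1) + rose(1) = 5 ✓

No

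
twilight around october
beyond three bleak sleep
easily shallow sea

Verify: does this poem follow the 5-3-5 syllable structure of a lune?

Line 1: twilight(2) + around(2) + october(3) = 7 (expected 5)
Line 2: beyond(2) + three(1) + bleak(1) + sleep(1) = 5 (expected 3)
Line 3: easily(3) + shallow(2) + sea(1) = 6 (expected 5)

No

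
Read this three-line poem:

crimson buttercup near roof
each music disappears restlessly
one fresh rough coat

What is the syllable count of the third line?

4

The third line: "one fresh rough coat": 1+1+1+1 = 4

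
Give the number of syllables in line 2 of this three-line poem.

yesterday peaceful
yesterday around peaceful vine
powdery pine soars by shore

8

Line 2: yesterday (3), around (2), peaceful (2), vine (1) → 8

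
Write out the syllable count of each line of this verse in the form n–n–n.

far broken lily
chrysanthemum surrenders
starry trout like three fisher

5–7–7

Line 1: far (1), broken (2), lily (2) → 5
Line 2: chrysanthemum (4), surrenders (3) → 7
Line 3: starry (2), trout (1), like (1), three (1), fisher (2) → 7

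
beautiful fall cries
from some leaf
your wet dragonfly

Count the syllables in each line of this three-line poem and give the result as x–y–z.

Line 1: "beautiful fall cries": 3+1+1 = 5
Line 2: "from some leaf": 1+1+1 = 3
Line 3: "your wet dragonfly": 1+1+3 = 5

5–3–5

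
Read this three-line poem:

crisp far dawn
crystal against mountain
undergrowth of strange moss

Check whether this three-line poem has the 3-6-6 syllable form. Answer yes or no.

Yes

Line 1: crisp (1), far (1), dawn (1) → 3 ✓
Line 2: crystal (2), against (2), mountain (2) → 6 ✓
Line 3: undergrowth (3), of (1), strange (1), moss (1) → 6 ✓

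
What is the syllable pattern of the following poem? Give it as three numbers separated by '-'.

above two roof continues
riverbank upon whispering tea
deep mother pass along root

7-9-7

Line 1: above(2) + two(1) + roof(1) + continues(3) = 7
Line 2: riverbank(3) + upon(2) + whispering(3) + tea(1) = 9
Line 3: deep(1) + mother(2) + pass(1) + along(2) + root(1) = 7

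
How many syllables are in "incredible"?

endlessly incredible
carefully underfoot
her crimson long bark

"incredible" has 4 syllables.

4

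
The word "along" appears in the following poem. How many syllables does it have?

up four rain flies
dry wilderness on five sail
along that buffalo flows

2

"along" has 2 syllables.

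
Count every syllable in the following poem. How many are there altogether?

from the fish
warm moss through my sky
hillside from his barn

Line 1: "from the fish": 1+1+1 = 3
Line 2: "warm moss through my sky": 1+1+1+1+1 = 5
Line 3: "hillside from his barn": 2+1+1+1 = 5
Total: 3 + 5 + 5 = 13

13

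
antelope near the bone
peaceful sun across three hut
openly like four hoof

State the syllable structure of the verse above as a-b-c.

Line 1: antelope (3), near (1), the (1), bone (1) → 6
Line 2: peaceful (2), sun (1), across (2), three (1), hut (1) → 7
Line 3: openly (3), like (1), four (1), hoof (1) → 6

6-7-6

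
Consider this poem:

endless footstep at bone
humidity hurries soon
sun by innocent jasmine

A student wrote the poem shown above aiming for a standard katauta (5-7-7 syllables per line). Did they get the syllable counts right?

Line 1: endless(2) + footstep(2) + at(1) + bone(1) = 6 (expected 5)
Line 2: humidity(4) + hurries(2) + soon(1) = 7 ✓
Line 3: sun(1) + by(1) + innocent(3) + jasmine(2) = 7 ✓

No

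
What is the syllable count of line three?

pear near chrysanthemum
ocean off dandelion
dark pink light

3

Line three: "dark pink light": 1+1+1 = 3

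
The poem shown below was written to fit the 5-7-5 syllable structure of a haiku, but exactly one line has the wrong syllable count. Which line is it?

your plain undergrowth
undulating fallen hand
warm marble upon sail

Line 1: your (1), plain (1), undergrowth (3) → 5 ✓
Line 2: undulating (4), fallen (2), hand (1) → 7 ✓
Line 3: warm (1), marble (2), upon (2), sail (1) → 6 (expected 5)

The third line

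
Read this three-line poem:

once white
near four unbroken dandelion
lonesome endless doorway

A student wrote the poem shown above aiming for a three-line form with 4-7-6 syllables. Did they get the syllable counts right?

Line 1: "once white": 1+1 = 2 (expected 4)
Line 2: "near four unbroken dandelion": 1+1+3+4 = 9 (expected 7)
Line 3: "lonesome endless doorway": 2+2+2 = 6 ✓

No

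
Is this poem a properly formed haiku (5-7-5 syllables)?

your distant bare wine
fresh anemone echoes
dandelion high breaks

Line 1: "your distant bare wine": 1+2+1+1 = 5 ✓
Line 2: "fresh anemone echoes": 1+4+2 = 7 ✓
Line 3: "dandelion high breaks": 4+1+1 = 6 (expected 5)

No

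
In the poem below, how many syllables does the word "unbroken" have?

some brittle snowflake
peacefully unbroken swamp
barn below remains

"unbroken" has 3 syllables.

3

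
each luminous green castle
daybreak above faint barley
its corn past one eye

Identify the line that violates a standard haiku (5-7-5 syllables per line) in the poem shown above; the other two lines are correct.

Line 1: each (1), luminous (3), green (1), castle (2) → 7 (expected 5)
Line 2: daybreak (2), above (2), faint (1), barley (2) → 7 ✓
Line 3: its (1), corn (1), past (1), one (1), eye (1) → 5 ✓

Line 1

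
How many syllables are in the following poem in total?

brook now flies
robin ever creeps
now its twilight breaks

13

Line 1: brook(1) + now(1) + flies(1) = 3
Line 2: robin(2) + ever(2) + creeps(1) = 5
Line 3: now(1) + its(1) + twilight(2) + breaks(1) = 5
Total: 3 + 5 + 5 = 13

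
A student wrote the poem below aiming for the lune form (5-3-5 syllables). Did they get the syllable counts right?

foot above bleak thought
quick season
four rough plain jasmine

Line 1: foot(1) + above(2) + bleak(1) + thought(1) = 5 ✓
Line 2: quick(1) + season(2) = 3 ✓
Line 3: four(1) + rough(1) + plain(1) + jasmine(2) = 5 ✓

Yes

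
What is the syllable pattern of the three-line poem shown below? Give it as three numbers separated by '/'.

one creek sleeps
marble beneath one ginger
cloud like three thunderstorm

Line 1: one(1) + creek(1) + sleeps(1) = 3
Line 2: marble(2) + beneath(2) + one(1) + ginger(2) = 7
Line 3: cloud(1) + like(1) + three(1) + thunderstorm(3) = 6

3/7/6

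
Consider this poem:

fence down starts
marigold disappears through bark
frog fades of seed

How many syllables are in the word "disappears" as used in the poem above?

3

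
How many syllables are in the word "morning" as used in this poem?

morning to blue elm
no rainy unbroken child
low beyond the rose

2

"morning" has 2 syllables.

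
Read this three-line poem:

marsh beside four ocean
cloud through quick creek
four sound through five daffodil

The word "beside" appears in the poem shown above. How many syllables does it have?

2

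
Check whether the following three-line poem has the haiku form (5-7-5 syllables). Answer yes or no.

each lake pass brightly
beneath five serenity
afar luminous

Yes

Line 1: "each lake pass brightly": 1+1+1+2 = 5 ✓
Line 2: "beneath five serenity": 2+1+4 = 7 ✓
Line 3: "afar luminous": 2+3 = 5 ✓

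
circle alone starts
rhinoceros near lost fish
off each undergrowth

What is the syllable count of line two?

7

Line two: rhinoceros(4) + near(1) + lost(1) + fish(1) = 7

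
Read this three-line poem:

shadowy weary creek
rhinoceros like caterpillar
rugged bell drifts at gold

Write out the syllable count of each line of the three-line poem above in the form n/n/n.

Line 1: shadowy(3) + weary(2) + creek(1) = 6
Line 2: rhinoceros(4) + like(1) + caterpillar(4) = 9
Line 3: rugged(2) + bell(1) + drifts(1) + at(1) + gold(1) = 6

6/9/6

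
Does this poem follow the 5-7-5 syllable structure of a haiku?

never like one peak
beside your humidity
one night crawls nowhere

Yes

Line 1: never (2), like (1), one (1), peak (1) → 5 ✓
Line 2: beside (2), your (1), humidity (4) → 7 ✓
Line 3: one (1), night (1), crawls (1), nowhere (2) → 5 ✓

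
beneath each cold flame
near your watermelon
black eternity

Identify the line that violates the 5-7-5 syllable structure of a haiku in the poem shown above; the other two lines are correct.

Line 1: beneath(2) + each(1) + cold(1) + flame(1) = 5 ✓
Line 2: near(1) + your(1) + watermelon(4) = 6 (expected 7)
Line 3: black(1) + eternity(4) = 5 ✓

The second line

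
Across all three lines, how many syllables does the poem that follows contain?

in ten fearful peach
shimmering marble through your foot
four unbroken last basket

Line 1: "in ten fearful peach": 1+1+2+1 = 5
Line 2: "shimmering marble through your foot": 3+2+1+1+1 = 8
Line 3: "four unbroken last basket": 1+3+1+2 = 7
Total: 5 + 8 + 7 = 20

20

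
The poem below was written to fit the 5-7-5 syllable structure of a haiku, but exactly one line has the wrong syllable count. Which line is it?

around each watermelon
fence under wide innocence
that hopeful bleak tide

Line 1

Line 1: around (2), each (1), watermelon (4) → 7 (expected 5)
Line 2: fence (1), under (2), wide (1), innocence (3) → 7 ✓
Line 3: that (1), hopeful (2), bleak (1), tide (1) → 5 ✓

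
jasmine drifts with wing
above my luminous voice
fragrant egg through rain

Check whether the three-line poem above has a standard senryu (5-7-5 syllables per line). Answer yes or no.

Yes

Line 1: "jasmine drifts with wing": 2+1+1+1 = 5 ✓
Line 2: "above my luminous voice": 2+1+3+1 = 7 ✓
Line 3: "fragrant egg through rain": 2+1+1+1 = 5 ✓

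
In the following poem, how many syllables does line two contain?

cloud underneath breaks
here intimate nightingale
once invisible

Line two: here(1) + intimate(3) + nightingale(3) = 7

7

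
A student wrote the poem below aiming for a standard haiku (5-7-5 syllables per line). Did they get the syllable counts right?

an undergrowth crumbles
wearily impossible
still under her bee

No

Line 1: an (1), undergrowth (3), crumbles (2) → 6 (expected 5)
Line 2: wearily (3), impossible (4) → 7 ✓
Line 3: still (1), under (2), her (1), bee (1) → 5 ✓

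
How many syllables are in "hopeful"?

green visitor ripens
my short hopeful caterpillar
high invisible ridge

2

"hopeful" has 2 syllables.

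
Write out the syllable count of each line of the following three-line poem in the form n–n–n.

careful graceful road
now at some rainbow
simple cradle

Line 1: careful (2), graceful (2), road (1) → 5
Line 2: now (1), at (1), some (1), rainbow (2) → 5
Line 3: simple (2), cradle (2) → 4

5–5–4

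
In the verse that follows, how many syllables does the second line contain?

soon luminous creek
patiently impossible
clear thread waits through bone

The second line: patiently(3) + impossible(4) = 7

7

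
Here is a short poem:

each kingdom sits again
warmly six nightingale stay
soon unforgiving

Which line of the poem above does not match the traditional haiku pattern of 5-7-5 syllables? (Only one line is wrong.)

Line 1

Line 1: each (1), kingdom (2), sits (1), again (2) → 6 (expected 5)
Line 2: warmly (2), six (1), nightingale (3), stay (1) → 7 ✓
Line 3: soon (1), unforgiving (4) → 5 ✓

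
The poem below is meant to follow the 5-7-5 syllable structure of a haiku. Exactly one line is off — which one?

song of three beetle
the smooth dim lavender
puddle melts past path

Line 1: song (1), of (1), three (1), beetle (2) → 5 ✓
Line 2: the (1), smooth (1), dim (1), lavender (3) → 6 (expected 7)
Line 3: puddle (2), melts (1), past (1), path (1) → 5 ✓

Line 2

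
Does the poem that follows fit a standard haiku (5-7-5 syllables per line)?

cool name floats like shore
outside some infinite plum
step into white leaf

Line 1: cool(1) + name(1) + floats(1) + like(1) + shore(1) = 5 ✓
Line 2: outside(2) + some(1) + infinite(3) + plum(1) = 7 ✓
Line 3: step(1) + into(2) + white(1) + leaf(1) = 5 ✓

Yes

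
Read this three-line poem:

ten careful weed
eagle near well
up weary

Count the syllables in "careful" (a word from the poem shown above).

"careful" has 2 syllables.

2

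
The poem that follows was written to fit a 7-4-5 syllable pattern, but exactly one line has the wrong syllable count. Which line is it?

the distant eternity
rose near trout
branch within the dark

Line 1: the (1), distant (2), eternity (4) → 7 ✓
Line 2: rose (1), near (1), trout (1) → 3 (expected 4)
Line 3: branch (1), within (2), the (1), dark (1) → 5 ✓

The second line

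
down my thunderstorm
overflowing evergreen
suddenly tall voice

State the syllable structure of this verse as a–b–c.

Line 1: "down my thunderstorm": 1+1+3 = 5
Line 2: "overflowing evergreen": 4+3 = 7
Line 3: "suddenly tall voice": 3+1+1 = 5

5–7–5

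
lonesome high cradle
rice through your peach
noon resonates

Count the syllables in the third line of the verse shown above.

4

The third line: noon (1), resonates (3) → 4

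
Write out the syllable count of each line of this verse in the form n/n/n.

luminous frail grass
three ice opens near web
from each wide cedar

5/6/5

Line 1: luminous (3), frail (1), grass (1) → 5
Line 2: three (1), ice (1), opens (2), near (1), web (1) → 6
Line 3: from (1), each (1), wide (1), cedar (2) → 5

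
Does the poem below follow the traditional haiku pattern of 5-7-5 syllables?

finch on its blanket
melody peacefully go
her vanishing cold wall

Line 1: finch(1) + on(1) + its(1) + blanket(2) = 5 ✓
Line 2: melody(3) + peacefully(3) + go(1) = 7 ✓
Line 3: her(1) + vanishing(3) + cold(1) + wall(1) = 6 (expected 5)

No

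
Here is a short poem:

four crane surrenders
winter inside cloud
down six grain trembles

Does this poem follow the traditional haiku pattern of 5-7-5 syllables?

No

Line 1: four(1) + crane(1) + surrenders(3) = 5 ✓
Line 2: winter(2) + inside(2) + cloud(1) = 5 (expected 7)
Line 3: down(1) + six(1) + grain(1) + trembles(2) = 5 ✓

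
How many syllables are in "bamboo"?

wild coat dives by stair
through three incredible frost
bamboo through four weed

"bamboo" has 2 syllables.

2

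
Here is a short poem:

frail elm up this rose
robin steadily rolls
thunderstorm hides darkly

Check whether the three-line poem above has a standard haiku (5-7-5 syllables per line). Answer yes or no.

Line 1: frail(1) + elm(1) + up(1) + this(1) + rose(1) = 5 ✓
Line 2: robin(2) + steadily(3) + rolls(1) = 6 (expected 7)
Line 3: thunderstorm(3) + hides(1) + darkly(2) = 6 (expected 5)

No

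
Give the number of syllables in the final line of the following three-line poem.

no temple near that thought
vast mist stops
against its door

4

The final line: against(2) + its(1) + door(1) = 4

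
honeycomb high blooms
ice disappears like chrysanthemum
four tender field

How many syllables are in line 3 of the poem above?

Line 3: four(1) + tender(2) + field(1) = 4

4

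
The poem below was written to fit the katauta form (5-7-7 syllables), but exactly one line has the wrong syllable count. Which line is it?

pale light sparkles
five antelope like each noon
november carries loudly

Line 1

Line 1: "pale light sparkles": 1+1+2 = 4 (expected 5)
Line 2: "five antelope like each noon": 1+3+1+1+1 = 7 ✓
Line 3: "november carries loudly": 3+2+2 = 7 ✓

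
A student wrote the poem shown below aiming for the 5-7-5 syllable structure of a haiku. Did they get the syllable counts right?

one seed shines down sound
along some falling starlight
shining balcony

Yes

Line 1: one(1) + seed(1) + shines(1) + down(1) + sound(1) = 5 ✓
Line 2: along(2) + some(1) + falling(2) + starlight(2) = 7 ✓
Line 3: shining(2) + balcony(3) = 5 ✓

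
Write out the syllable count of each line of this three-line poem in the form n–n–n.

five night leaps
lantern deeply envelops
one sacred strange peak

Line 1: five (1), night (1), leaps (1) → 3
Line 2: lantern (2), deeply (2), envelops (3) → 7
Line 3: one (1), sacred (2), strange (1), peak (1) → 5

3–7–5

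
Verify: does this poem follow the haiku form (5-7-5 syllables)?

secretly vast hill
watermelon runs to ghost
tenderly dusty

Yes

Line 1: "secretly vast hill": 3+1+1 = 5 ✓
Line 2: "watermelon runs to ghost": 4+1+1+1 = 7 ✓
Line 3: "tenderly dusty": 3+2 = 5 ✓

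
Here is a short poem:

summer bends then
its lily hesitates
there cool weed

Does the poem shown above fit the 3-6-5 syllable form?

Line 1: "summer bends then": 2+1+1 = 4 (expected 3)
Line 2: "its lily hesitates": 1+2+3 = 6 ✓
Line 3: "there cool weed": 1+1+1 = 3 (expected 5)

No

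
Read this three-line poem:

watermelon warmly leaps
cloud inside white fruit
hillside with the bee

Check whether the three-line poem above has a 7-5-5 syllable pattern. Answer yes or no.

Line 1: watermelon(4) + warmly(2) + leaps(1) = 7 ✓
Line 2: cloud(1) + inside(2) + white(1) + fruit(1) = 5 ✓
Line 3: hillside(2) + with(1) + the(1) + bee(1) = 5 ✓

Yes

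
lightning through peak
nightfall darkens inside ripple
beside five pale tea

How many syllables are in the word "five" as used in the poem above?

1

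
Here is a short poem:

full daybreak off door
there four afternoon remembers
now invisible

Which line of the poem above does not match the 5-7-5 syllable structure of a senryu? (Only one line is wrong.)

Line 2

Line 1: full(1) + daybreak(2) + off(1) + door(1) = 5 ✓
Line 2: there(1) + four(1) + afternoon(3) + remembers(3) = 8 (expected 7)
Line 3: now(1) + invisible(4) = 5 ✓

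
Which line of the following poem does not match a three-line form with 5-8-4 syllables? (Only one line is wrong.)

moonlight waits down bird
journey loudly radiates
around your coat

The second line

Line 1: moonlight(2) + waits(1) + down(1) + bird(1) = 5 ✓
Line 2: journey(2) + loudly(2) + radiates(3) = 7 (expected 8)
Line 3: around(2) + your(1) + coat(1) = 4 ✓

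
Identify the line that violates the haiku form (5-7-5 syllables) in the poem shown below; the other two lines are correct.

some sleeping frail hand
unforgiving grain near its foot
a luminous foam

Line 1: some(1) + sleeping(2) + frail(1) + hand(1) = 5 ✓
Line 2: unforgiving(4) + grain(1) + near(1) + its(1) + foot(1) = 8 (expected 7)
Line 3: a(1) + luminous(3) + foam(1) = 5 ✓

The second line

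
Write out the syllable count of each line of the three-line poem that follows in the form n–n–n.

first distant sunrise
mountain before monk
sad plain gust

5–5–3

Line 1: first (1), distant (2), sunrise (2) → 5
Line 2: mountain (2), before (2), monk (1) → 5
Line 3: sad (1), plain (1), gust (1) → 3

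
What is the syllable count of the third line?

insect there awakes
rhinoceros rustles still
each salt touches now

The third line: each(1) + salt(1) + touches(2) + now(1) = 5

5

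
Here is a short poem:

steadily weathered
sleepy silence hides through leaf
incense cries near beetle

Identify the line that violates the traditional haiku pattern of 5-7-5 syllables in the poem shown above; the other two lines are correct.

Line 1: "steadily weathered": 3+2 = 5 ✓
Line 2: "sleepy silence hides through leaf": 2+2+1+1+1 = 7 ✓
Line 3: "incense cries near beetle": 2+1+1+2 = 6 (expected 5)

The third line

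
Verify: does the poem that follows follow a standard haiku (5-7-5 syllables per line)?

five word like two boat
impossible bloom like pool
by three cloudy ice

Yes

Line 1: "five word like two boat": 1+1+1+1+1 = 5 ✓
Line 2: "impossible bloom like pool": 4+1+1+1 = 7 ✓
Line 3: "by three cloudy ice": 1+1+2+1 = 5 ✓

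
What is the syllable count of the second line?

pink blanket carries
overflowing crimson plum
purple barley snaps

The second line: overflowing(4) + crimson(2) + plum(1) = 7

7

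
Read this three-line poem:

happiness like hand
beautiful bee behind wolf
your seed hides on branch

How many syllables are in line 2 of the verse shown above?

Line 2: "beautiful bee behind wolf": 3+1+2+1 = 7

7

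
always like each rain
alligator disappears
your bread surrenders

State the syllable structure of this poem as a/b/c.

5/7/5

Line 1: "always like each rain": 2+1+1+1 = 5
Line 2: "alligator disappears": 4+3 = 7
Line 3: "your bread surrenders": 1+1+3 = 5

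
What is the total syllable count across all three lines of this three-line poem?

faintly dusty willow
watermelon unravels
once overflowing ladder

Line 1: faintly (2), dusty (2), willow (2) → 6
Line 2: watermelon (4), unravels (3) → 7
Line 3: once (1), overflowing (4), ladder (2) → 7
Total: 6 + 7 + 7 = 20

20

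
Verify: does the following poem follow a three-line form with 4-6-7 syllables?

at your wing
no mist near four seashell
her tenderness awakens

No

Line 1: at (1), your (1), wing (1) → 3 (expected 4)
Line 2: no (1), mist (1), near (1), four (1), seashell (2) → 6 ✓
Line 3: her (1), tenderness (3), awakens (3) → 7 ✓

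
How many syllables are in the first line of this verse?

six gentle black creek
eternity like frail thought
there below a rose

5

The first line: six(1) + gentle(2) + black(1) + creek(1) = 5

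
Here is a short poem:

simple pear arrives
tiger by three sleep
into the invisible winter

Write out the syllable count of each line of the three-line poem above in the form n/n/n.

5/5/9

Line 1: simple(2) + pear(1) + arrives(2) = 5
Line 2: tiger(2) + by(1) + three(1) + sleep(1) = 5
Line 3: into(2) + the(1) + invisible(4) + winter(2) = 9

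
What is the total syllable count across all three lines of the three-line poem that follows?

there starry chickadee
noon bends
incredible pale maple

15

Line 1: there(1) + starry(2) + chickadee(3) = 6
Line 2: noon(1) + bends(1) = 2
Line 3: incredible(4) + pale(1) + maple(2) = 7
Total: 6 + 2 + 7 = 15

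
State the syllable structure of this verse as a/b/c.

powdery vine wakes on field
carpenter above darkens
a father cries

7/7/4

Line 1: powdery(3) + vine(1) + wakes(1) + on(1) + field(1) = 7
Line 2: carpenter(3) + above(2) + darkens(2) = 7
Line 3: a(1) + father(2) + cries(1) = 4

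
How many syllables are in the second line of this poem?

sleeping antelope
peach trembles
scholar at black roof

3

The second line: "peach trembles": 1+2 = 3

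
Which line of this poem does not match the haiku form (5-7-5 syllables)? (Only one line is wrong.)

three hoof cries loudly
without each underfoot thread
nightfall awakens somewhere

Line 1: "three hoof cries loudly": 1+1+1+2 = 5 ✓
Line 2: "without each underfoot thread": 2+1+3+1 = 7 ✓
Line 3: "nightfall awakens somewhere": 2+3+2 = 7 (expected 5)

The third line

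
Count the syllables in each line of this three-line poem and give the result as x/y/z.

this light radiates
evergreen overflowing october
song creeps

5/10/2

Line 1: "this light radiates": 1+1+3 = 5
Line 2: "evergreen overflowing october": 3+4+3 = 10
Line 3: "song creeps": 1+1 = 2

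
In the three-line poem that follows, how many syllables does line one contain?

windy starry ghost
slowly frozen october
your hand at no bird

Line one: windy(2) + starry(2) + ghost(1) = 5

5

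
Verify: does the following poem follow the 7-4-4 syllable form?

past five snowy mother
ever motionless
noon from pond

Line 1: "past five snowy mother": 1+1+2+2 = 6 (expected 7)
Line 2: "ever motionless": 2+3 = 5 (expected 4)
Line 3: "noon from pond": 1+1+1 = 3 (expected 4)

No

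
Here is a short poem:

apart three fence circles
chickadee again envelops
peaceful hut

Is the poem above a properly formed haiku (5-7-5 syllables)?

Line 1: apart(2) + three(1) + fence(1) + circles(2) = 6 (expected 5)
Line 2: chickadee(3) + again(2) + envelops(3) = 8 (expected 7)
Line 3: peaceful(2) + hut(1) = 3 (expected 5)

No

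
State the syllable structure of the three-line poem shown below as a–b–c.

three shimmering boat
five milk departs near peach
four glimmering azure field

Line 1: three (1), shimmering (3), boat (1) → 5
Line 2: five (1), milk (1), departs (2), near (1), peach (1) → 6
Line 3: four (1), glimmering (3), azure (2), field (1) → 7

5–6–7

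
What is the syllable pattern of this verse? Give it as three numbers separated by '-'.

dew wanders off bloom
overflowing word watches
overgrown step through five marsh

5-7-7

Line 1: dew(1) + wanders(2) + off(1) + bloom(1) = 5
Line 2: overflowing(4) + word(1) + watches(2) = 7
Line 3: overgrown(3) + step(1) + through(1) + five(1) + marsh(1) = 7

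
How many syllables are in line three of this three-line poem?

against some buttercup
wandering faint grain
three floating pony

5

Line three: three (1), floating (2), pony (2) → 5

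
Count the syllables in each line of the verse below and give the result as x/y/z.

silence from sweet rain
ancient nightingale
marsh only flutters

Line 1: silence(2) + from(1) + sweet(1) + rain(1) = 5
Line 2: ancient(2) + nightingale(3) = 5
Line 3: marsh(1) + only(2) + flutters(2) = 5

5/5/5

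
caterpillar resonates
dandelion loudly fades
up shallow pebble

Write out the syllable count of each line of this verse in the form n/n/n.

7/7/5

Line 1: caterpillar(4) + resonates(3) = 7
Line 2: dandelion(4) + loudly(2) + fades(1) = 7
Line 3: up(1) + shallow(2) + pebble(2) = 5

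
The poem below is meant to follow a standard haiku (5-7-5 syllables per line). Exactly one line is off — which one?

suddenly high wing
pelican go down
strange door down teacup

Line 1: "suddenly high wing": 3+1+1 = 5 ✓
Line 2: "pelican go down": 3+1+1 = 5 (expected 7)
Line 3: "strange door down teacup": 1+1+1+2 = 5 ✓

The second line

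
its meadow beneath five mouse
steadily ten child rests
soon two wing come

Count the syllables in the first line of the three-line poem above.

The first line: its(1) + meadow(2) + beneath(2) + five(1) + mouse(1) = 7

7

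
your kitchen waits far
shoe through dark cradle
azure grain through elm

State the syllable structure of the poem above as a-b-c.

5-5-5

Line 1: your (1), kitchen (2), waits (1), far (1) → 5
Line 2: shoe (1), through (1), dark (1), cradle (2) → 5
Line 3: azure (2), grain (1), through (1), elm (1) → 5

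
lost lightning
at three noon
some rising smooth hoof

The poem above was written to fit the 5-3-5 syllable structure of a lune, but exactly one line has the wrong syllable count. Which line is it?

Line 1: lost(1) + lightning(2) = 3 (expected 5)
Line 2: at(1) + three(1) + noon(1) = 3 ✓
Line 3: some(1) + rising(2) + smooth(1) + hoof(1) = 5 ✓

Line 1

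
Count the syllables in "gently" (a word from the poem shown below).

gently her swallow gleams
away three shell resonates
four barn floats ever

"gently" has 2 syllables.

2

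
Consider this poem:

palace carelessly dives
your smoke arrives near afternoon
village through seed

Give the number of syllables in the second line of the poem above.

8

The second line: "your smoke arrives near afternoon": 1+1+2+1+3 = 8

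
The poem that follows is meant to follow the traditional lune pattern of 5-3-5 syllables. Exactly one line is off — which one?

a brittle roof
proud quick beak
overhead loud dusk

Line 1: a (1), brittle (2), roof (1) → 4 (expected 5)
Line 2: proud (1), quick (1), beak (1) → 3 ✓
Line 3: overhead (3), loud (1), dusk (1) → 5 ✓

Line 1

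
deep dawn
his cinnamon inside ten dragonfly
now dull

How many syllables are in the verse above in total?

14

Line 1: "deep dawn": 1+1 = 2
Line 2: "his cinnamon inside ten dragonfly": 1+3+2+1+3 = 10
Line 3: "now dull": 1+1 = 2
Total: 2 + 10 + 2 = 14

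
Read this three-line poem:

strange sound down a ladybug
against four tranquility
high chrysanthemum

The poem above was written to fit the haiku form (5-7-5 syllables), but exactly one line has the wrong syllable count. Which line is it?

The first line

Line 1: strange(1) + sound(1) + down(1) + a(1) + ladybug(3) = 7 (expected 5)
Line 2: against(2) + four(1) + tranquility(4) = 7 ✓
Line 3: high(1) + chrysanthemum(4) = 5 ✓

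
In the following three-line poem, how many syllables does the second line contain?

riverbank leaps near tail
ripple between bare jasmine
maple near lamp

7

The second line: ripple(2) + between(2) + bare(1) + jasmine(2) = 7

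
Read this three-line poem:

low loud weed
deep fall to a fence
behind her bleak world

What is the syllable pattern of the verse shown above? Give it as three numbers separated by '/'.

Line 1: low (1), loud (1), weed (1) → 3
Line 2: deep (1), fall (1), to (1), a (1), fence (1) → 5
Line 3: behind (2), her (1), bleak (1), world (1) → 5

3/5/5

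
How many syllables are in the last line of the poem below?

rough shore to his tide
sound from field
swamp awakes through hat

The last line: swamp (1), awakes (2), through (1), hat (1) → 5

5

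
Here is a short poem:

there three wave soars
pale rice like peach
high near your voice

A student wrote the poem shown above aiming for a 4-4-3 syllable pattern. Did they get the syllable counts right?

No

Line 1: there (1), three (1), wave (1), soars (1) → 4 ✓
Line 2: pale (1), rice (1), like (1), peach (1) → 4 ✓
Line 3: high (1), near (1), your (1), voice (1) → 4 (expected 3)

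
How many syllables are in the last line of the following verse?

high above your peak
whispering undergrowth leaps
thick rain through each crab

The last line: thick(1) + rain(1) + through(1) + each(1) + crab(1) = 5

5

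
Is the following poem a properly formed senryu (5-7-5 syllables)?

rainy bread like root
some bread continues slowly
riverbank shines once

Yes

Line 1: rainy(2) + bread(1) + like(1) + root(1) = 5 ✓
Line 2: some(1) + bread(1) + continues(3) + slowly(2) = 7 ✓
Line 3: riverbank(3) + shines(1) + once(1) = 5 ✓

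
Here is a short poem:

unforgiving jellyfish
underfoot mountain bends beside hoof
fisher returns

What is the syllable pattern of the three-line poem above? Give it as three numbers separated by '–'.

Line 1: unforgiving (4), jellyfish (3) → 7
Line 2: underfoot (3), mountain (2), bends (1), beside (2), hoof (1) → 9
Line 3: fisher (2), returns (2) → 4

7–9–4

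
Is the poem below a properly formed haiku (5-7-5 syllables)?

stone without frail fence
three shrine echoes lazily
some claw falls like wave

Yes

Line 1: stone(1) + without(2) + frail(1) + fence(1) = 5 ✓
Line 2: three(1) + shrine(1) + echoes(2) + lazily(3) = 7 ✓
Line 3: some(1) + claw(1) + falls(1) + like(1) + wave(1) = 5 ✓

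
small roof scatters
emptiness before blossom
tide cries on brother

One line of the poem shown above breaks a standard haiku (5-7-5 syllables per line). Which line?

Line 1

Line 1: small (1), roof (1), scatters (2) → 4 (expected 5)
Line 2: emptiness (3), before (2), blossom (2) → 7 ✓
Line 3: tide (1), cries (1), on (1), brother (2) → 5 ✓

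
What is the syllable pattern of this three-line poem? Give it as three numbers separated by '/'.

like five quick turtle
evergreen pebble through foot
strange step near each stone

Line 1: like(1) + five(1) + quick(1) + turtle(2) = 5
Line 2: evergreen(3) + pebble(2) + through(1) + foot(1) = 7
Line 3: strange(1) + step(1) + near(1) + each(1) + stone(1) = 5

5/7/5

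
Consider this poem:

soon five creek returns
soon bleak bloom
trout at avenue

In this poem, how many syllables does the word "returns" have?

2

"returns" has 2 syllables.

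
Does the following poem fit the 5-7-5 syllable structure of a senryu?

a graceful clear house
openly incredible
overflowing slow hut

No

Line 1: "a graceful clear house": 1+2+1+1 = 5 ✓
Line 2: "openly incredible": 3+4 = 7 ✓
Line 3: "overflowing slow hut": 4+1+1 = 6 (expected 5)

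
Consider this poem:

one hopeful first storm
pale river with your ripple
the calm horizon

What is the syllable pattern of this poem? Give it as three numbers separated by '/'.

Line 1: "one hopeful first storm": 1+2+1+1 = 5
Line 2: "pale river with your ripple": 1+2+1+1+2 = 7
Line 3: "the calm horizon": 1+1+3 = 5

5/7/5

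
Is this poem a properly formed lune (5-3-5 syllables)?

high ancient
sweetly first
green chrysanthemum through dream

Line 1: high (1), ancient (2) → 3 (expected 5)
Line 2: sweetly (2), first (1) → 3 ✓
Line 3: green (1), chrysanthemum (4), through (1), dream (1) → 7 (expected 5)

No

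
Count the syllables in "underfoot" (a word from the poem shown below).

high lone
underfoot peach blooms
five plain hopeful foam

3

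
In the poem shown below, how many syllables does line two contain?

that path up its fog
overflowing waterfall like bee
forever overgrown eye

9

Line two: overflowing (4), waterfall (3), like (1), bee (1) → 9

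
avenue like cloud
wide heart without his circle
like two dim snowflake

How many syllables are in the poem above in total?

Line 1: avenue(3) + like(1) + cloud(1) = 5
Line 2: wide(1) + heart(1) + without(2) + his(1) + circle(2) = 7
Line 3: like(1) + two(1) + dim(1) + snowflake(2) = 5
Total: 5 + 7 + 5 = 17

17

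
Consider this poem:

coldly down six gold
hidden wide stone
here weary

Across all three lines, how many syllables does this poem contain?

Line 1: coldly (2), down (1), six (1), gold (1) → 5
Line 2: hidden (2), wide (1), stone (1) → 4
Line 3: here (1), weary (2) → 3
Total: 5 + 4 + 3 = 12

12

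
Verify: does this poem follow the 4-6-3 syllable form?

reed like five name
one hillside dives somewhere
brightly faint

Yes

Line 1: "reed like five name": 1+1+1+1 = 4 ✓
Line 2: "one hillside dives somewhere": 1+2+1+2 = 6 ✓
Line 3: "brightly faint": 2+1 = 3 ✓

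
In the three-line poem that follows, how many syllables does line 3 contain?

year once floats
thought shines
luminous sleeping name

6

Line 3: luminous(3) + sleeping(2) + name(1) = 6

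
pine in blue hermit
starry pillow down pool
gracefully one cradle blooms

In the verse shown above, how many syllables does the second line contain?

The second line: starry (2), pillow (2), down (1), pool (1) → 6

6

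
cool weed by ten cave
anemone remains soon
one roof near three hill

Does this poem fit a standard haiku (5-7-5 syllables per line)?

Line 1: "cool weed by ten cave": 1+1+1+1+1 = 5 ✓
Line 2: "anemone remains soon": 4+2+1 = 7 ✓
Line 3: "one roof near three hill": 1+1+1+1+1 = 5 ✓

Yes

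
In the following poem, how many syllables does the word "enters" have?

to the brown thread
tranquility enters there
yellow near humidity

2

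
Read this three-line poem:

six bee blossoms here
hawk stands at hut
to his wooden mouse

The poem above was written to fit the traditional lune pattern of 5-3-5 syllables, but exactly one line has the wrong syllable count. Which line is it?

The second line

Line 1: six (1), bee (1), blossoms (2), here (1) → 5 ✓
Line 2: hawk (1), stands (1), at (1), hut (1) → 4 (expected 3)
Line 3: to (1), his (1), wooden (2), mouse (1) → 5 ✓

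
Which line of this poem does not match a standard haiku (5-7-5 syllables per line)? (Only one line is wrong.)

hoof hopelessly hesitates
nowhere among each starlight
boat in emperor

Line 1: hoof (1), hopelessly (3), hesitates (3) → 7 (expected 5)
Line 2: nowhere (2), among (2), each (1), starlight (2) → 7 ✓
Line 3: boat (1), in (1), emperor (3) → 5 ✓

Line 1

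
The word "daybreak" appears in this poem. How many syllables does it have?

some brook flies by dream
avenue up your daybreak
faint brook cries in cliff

"daybreak" has 2 syllables.

2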